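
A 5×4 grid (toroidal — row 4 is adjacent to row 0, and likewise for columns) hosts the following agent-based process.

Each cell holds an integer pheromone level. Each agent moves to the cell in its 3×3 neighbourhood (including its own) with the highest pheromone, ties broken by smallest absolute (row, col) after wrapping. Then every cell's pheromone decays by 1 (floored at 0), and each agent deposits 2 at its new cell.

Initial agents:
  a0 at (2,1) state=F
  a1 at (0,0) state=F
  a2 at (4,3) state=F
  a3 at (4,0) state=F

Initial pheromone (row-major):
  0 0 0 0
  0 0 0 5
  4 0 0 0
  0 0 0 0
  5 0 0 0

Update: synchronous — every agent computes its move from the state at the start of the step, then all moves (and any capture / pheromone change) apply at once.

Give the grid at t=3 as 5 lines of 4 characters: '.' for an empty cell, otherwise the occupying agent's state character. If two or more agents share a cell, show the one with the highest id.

t=1: a0@(2,0) a1@(1,3) a2@(4,0) a3@(4,0) | pheromone: 0 0 0 0 / 0 0 0 6 / 5 0 0 0 / 0 0 0 0 / 8 0 0 0
t=2: a0@(1,3) a1@(1,3) a2@(4,0) a3@(4,0) | pheromone: 0 0 0 0 / 0 0 0 9 / 4 0 0 0 / 0 0 0 0 / 11 0 0 0
t=3: a0@(1,3) a1@(1,3) a2@(4,0) a3@(4,0) | pheromone: 0 0 0 0 / 0 0 0 12 / 3 0 0 0 / 0 0 0 0 / 14 0 0 0

....
...F
....
....
F...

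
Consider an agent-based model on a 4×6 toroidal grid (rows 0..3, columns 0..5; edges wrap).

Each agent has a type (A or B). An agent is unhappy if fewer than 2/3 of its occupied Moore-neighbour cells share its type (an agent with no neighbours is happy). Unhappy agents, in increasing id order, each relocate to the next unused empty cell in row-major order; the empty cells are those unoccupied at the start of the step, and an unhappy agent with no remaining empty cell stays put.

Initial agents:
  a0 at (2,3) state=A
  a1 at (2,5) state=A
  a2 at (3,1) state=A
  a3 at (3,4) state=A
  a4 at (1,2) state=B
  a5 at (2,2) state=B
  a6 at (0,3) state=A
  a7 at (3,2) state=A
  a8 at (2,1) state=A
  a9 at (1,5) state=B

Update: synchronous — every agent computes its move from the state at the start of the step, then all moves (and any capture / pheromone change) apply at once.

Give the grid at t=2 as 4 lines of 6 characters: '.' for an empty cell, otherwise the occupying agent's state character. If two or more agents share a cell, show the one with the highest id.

t=1: a0@(0,0):A a1@(0,1):A a2@(3,1):A a3@(3,4):A a4@(0,2):B a5@(0,4):B a6@(0,3):A a7@(3,2):A a8@(0,5):A a9@(1,0):B
t=2: a0@(0,0):A a1@(1,1):A a2@(3,1):A a3@(3,4):A a4@(1,2):B a5@(1,3):B a6@(1,4):A a7@(3,2):A a8@(1,5):A a9@(2,0):B

A.....
.ABBAA
B.....
.AA.A.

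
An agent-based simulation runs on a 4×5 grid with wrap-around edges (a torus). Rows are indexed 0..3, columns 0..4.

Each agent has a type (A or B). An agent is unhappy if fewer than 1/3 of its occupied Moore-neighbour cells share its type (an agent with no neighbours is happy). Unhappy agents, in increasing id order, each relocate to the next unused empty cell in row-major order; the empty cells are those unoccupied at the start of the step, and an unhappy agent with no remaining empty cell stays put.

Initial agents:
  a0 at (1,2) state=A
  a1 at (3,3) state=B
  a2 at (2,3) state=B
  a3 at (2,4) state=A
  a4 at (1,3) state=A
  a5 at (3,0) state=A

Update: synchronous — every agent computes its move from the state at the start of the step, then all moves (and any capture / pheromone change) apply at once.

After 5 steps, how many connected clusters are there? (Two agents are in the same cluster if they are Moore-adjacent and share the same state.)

t=1: a0@(1,2):A a1@(3,3):B a2@(0,0):B a3@(2,4):A a4@(1,3):A a5@(3,0):A
t=2: a0@(1,2):A a1@(0,1):B a2@(0,2):B a3@(2,4):A a4@(1,3):A a5@(3,0):A
t=3: (unchanged — steady state)

2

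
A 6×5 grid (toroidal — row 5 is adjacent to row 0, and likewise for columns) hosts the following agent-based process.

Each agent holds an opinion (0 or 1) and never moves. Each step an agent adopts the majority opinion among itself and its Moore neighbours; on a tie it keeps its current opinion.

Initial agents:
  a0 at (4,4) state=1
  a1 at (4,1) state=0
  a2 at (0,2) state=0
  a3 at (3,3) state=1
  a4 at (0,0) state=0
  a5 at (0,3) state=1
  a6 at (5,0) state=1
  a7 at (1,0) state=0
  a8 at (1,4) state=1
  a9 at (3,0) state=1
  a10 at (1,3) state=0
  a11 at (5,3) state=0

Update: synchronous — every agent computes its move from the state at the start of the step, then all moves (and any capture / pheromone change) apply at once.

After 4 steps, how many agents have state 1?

t=1: a0@(4,4):1 a1@(4,1):1 a2@(0,2):0 a3@(3,3):1 a4@(0,0):0 a5@(0,3):0 a6@(5,0):1 a7@(1,0):0 a8@(1,4):0 a9@(3,0):1 a10@(1,3):0 a11@(5,3):0
t=2: (unchanged — steady state)

5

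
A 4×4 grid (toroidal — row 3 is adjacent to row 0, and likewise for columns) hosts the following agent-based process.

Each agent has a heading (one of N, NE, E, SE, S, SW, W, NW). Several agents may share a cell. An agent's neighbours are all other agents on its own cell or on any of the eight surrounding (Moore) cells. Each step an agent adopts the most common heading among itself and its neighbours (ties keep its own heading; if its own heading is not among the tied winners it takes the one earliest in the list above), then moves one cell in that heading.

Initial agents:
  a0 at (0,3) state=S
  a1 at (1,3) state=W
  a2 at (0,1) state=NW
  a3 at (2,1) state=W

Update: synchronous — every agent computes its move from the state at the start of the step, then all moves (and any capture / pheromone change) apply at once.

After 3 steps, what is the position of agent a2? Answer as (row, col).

t=1: a0@(1,3):S a1@(1,2):W a2@(3,0):NW a3@(2,0):W
t=2: a0@(1,2):W a1@(1,1):W a2@(2,3):NW a3@(2,3):W
t=3: a0@(1,1):W a1@(1,0):W a2@(2,2):W a3@(2,2):W

(2, 2)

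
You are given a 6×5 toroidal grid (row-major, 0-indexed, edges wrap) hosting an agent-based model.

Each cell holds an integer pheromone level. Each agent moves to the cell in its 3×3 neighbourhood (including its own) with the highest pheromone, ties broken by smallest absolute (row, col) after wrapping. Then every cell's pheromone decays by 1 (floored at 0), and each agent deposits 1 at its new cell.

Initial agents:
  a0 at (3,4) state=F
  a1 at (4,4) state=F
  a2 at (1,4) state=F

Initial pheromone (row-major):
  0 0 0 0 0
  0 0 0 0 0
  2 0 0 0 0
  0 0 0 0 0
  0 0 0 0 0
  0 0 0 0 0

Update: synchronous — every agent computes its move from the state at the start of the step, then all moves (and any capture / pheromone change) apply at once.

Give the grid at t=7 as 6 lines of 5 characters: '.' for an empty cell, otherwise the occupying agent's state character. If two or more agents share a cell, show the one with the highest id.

.....
.....
F....
.....
.....
.....

t=1: a0@(2,0) a1@(3,0) a2@(2,0) | pheromone: 0 0 0 0 0 / 0 0 0 0 0 / 3 0 0 0 0 / 1 0 0 0 0 / 0 0 0 0 0 / 0 0 0 0 0
t=2: a0@(2,0) a1@(2,0) a2@(2,0) | pheromone: 0 0 0 0 0 / 0 0 0 0 0 / 5 0 0 0 0 / 0 0 0 0 0 / 0 0 0 0 0 / 0 0 0 0 0
t=3: a0@(2,0) a1@(2,0) a2@(2,0) | pheromone: 0 0 0 0 0 / 0 0 0 0 0 / 7 0 0 0 0 / 0 0 0 0 0 / 0 0 0 0 0 / 0 0 0 0 0
t=4: a0@(2,0) a1@(2,0) a2@(2,0) | pheromone: 0 0 0 0 0 / 0 0 0 0 0 / 9 0 0 0 0 / 0 0 0 0 0 / 0 0 0 0 0 / 0 0 0 0 0
t=5: a0@(2,0) a1@(2,0) a2@(2,0) | pheromone: 0 0 0 0 0 / 0 0 0 0 0 / 11 0 0 0 0 / 0 0 0 0 0 / 0 0 0 0 0 / 0 0 0 0 0
t=6: a0@(2,0) a1@(2,0) a2@(2,0) | pheromone: 0 0 0 0 0 / 0 0 0 0 0 / 13 0 0 0 0 / 0 0 0 0 0 / 0 0 0 0 0 / 0 0 0 0 0
t=7: a0@(2,0) a1@(2,0) a2@(2,0) | pheromone: 0 0 0 0 0 / 0 0 0 0 0 / 15 0 0 0 0 / 0 0 0 0 0 / 0 0 0 0 0 / 0 0 0 0 0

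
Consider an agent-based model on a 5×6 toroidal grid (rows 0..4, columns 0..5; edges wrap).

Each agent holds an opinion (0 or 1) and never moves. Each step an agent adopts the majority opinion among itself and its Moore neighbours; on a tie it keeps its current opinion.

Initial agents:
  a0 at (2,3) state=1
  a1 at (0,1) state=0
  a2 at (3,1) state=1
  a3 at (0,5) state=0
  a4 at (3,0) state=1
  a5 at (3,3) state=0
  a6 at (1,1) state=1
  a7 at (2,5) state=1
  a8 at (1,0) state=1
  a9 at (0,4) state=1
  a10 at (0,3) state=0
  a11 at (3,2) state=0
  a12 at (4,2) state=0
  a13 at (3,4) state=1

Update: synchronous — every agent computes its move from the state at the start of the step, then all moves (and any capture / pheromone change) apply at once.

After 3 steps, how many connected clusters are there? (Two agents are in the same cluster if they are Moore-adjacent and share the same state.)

t=1: a0@(2,3):1 a1@(0,1):0 a2@(3,1):1 a3@(0,5):1 a4@(3,0):1 a5@(3,3):0 a6@(1,1):1 a7@(2,5):1 a8@(1,0):1 a9@(0,4):0 a10@(0,3):0 a11@(3,2):0 a12@(4,2):0 a13@(3,4):1
t=2: (unchanged — steady state)

2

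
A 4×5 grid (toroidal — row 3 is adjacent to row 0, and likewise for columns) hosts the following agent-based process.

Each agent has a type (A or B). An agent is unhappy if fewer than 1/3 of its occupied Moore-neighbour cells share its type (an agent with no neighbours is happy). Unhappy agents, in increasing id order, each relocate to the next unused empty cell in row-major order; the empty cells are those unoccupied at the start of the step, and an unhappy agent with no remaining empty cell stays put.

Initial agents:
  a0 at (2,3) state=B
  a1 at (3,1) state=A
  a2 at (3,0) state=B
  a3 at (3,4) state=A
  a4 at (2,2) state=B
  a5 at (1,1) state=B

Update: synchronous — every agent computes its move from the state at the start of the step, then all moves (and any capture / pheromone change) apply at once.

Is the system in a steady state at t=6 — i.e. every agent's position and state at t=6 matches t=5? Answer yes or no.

yes

t=1: a0@(2,3):B a1@(0,0):A a2@(0,1):B a3@(0,2):A a4@(2,2):B a5@(1,1):B
t=2: a0@(2,3):B a1@(0,3):A a2@(0,1):B a3@(0,4):A a4@(2,2):B a5@(1,1):B
t=3: (unchanged — steady state)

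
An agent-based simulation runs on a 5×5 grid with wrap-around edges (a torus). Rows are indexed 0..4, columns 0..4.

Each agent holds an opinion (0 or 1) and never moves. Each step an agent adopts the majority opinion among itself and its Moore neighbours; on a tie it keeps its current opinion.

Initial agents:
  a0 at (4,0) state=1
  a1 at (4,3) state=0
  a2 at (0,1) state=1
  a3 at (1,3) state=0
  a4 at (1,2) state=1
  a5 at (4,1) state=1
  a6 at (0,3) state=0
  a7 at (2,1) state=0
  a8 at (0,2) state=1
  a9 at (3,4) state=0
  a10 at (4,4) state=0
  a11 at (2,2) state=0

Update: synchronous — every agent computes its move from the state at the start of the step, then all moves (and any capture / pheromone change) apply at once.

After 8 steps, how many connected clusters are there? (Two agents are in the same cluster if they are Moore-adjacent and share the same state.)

t=1: a0@(4,0):1 a1@(4,3):0 a2@(0,1):1 a3@(1,3):0 a4@(1,2):0 a5@(4,1):1 a6@(0,3):0 a7@(2,1):0 a8@(0,2):1 a9@(3,4):0 a10@(4,4):0 a11@(2,2):0
t=2: a0@(4,0):1 a1@(4,3):0 a2@(0,1):1 a3@(1,3):0 a4@(1,2):0 a5@(4,1):1 a6@(0,3):0 a7@(2,1):0 a8@(0,2):0 a9@(3,4):0 a10@(4,4):0 a11@(2,2):0
t=3: (unchanged — steady state)

2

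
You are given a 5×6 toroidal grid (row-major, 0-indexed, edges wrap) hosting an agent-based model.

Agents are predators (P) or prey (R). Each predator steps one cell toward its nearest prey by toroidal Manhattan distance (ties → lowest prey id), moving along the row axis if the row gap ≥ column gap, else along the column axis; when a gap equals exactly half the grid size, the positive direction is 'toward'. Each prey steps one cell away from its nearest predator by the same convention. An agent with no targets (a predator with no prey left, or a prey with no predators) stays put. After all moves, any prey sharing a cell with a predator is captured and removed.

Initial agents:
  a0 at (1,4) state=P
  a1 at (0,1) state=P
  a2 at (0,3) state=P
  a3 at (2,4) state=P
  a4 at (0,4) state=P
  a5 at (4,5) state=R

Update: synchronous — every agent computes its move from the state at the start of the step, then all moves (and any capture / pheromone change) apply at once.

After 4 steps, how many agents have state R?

1

t=1: a0@(0,4):P a1@(0,0):P a2@(0,4):P a3@(3,4):P a4@(4,4):P a5@(3,5):R
t=2: a0@(4,4):P a1@(4,0):P a2@(4,4):P a3@(3,5):P a4@(3,4):P a5@(3,0):R
t=3: a0@(4,5):P a1@(3,0):P a2@(4,5):P a3@(3,0):P a4@(3,5):P a5@(2,0):R
t=4: a0@(3,5):P a1@(2,0):P a2@(3,5):P a3@(2,0):P a4@(2,5):P a5@(1,0):R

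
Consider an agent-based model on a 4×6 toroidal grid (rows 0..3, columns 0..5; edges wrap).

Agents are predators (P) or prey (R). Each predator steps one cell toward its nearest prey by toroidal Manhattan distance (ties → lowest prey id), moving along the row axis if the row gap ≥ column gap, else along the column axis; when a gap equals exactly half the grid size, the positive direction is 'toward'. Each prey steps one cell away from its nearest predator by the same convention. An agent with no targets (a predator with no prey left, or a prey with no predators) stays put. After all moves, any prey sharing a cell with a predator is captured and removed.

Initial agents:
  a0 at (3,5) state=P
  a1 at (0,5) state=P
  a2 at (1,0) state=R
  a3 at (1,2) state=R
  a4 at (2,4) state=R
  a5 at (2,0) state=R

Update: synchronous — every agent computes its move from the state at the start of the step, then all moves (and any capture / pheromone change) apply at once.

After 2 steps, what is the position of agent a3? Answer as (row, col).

(1, 2)

t=1: a0@(2,5):P a1@(1,5):P a2@(2,0):R a3@(1,1):R a4@(1,4):R a5@(1,0):R
t=2: a0@(2,0):P a1@(1,4):P a2@(2,1):R a3@(1,2):R a4@(1,3):R a5@(1,1):R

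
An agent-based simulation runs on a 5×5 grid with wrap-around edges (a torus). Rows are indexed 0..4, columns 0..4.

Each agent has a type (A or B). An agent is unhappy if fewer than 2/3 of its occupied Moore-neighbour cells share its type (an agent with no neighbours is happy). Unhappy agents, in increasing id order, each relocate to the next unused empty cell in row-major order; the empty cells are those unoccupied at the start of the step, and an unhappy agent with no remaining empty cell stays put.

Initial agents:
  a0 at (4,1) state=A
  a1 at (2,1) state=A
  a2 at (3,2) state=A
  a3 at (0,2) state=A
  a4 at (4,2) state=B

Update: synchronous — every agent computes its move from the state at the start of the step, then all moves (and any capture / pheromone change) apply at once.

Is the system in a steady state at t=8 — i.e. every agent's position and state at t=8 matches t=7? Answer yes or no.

no

t=1: a0@(4,1):A a1@(2,1):A a2@(3,2):A a3@(0,0):A a4@(0,1):B
t=2: a0@(4,1):A a1@(2,1):A a2@(3,2):A a3@(0,2):A a4@(0,3):B
t=3: a0@(4,1):A a1@(2,1):A a2@(3,2):A a3@(0,0):A a4@(0,1):B
t=4: a0@(4,1):A a1@(2,1):A a2@(3,2):A a3@(0,2):A a4@(0,3):B
t=5: a0@(4,1):A a1@(2,1):A a2@(3,2):A a3@(0,0):A a4@(0,1):B
t=6: a0@(4,1):A a1@(2,1):A a2@(3,2):A a3@(0,2):A a4@(0,3):B
t=7: a0@(4,1):A a1@(2,1):A a2@(3,2):A a3@(0,0):A a4@(0,1):B
t=8: a0@(4,1):A a1@(2,1):A a2@(3,2):A a3@(0,2):A a4@(0,3):B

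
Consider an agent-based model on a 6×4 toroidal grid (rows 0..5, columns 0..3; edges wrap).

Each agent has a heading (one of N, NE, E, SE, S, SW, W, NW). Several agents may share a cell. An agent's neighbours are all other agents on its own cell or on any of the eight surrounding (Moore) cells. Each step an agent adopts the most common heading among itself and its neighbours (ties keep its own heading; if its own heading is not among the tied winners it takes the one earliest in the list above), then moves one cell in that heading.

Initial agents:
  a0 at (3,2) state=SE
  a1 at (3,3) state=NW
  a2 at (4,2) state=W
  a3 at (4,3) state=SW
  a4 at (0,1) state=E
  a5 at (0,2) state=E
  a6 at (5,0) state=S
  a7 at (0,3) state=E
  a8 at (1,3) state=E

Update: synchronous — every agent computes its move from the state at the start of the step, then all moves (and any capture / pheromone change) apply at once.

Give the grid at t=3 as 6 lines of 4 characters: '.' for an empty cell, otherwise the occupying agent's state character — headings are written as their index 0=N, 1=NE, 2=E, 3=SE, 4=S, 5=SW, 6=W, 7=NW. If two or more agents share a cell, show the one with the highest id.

222.
..2.
....
....
...6
22.2

t=1: a0@(4,3):SE a1@(2,2):NW a2@(4,1):W a3@(5,2):SW a4@(0,2):E a5@(0,3):E a6@(5,1):E a7@(0,0):E a8@(1,0):E
t=2: a0@(5,0):SE a1@(1,1):NW a2@(4,0):W a3@(5,3):E a4@(0,3):E a5@(0,0):E a6@(5,2):E a7@(0,1):E a8@(1,1):E
t=3: a0@(5,1):E a1@(1,2):E a2@(4,3):W a3@(5,0):E a4@(0,0):E a5@(0,1):E a6@(5,3):E a7@(0,2):E a8@(1,2):E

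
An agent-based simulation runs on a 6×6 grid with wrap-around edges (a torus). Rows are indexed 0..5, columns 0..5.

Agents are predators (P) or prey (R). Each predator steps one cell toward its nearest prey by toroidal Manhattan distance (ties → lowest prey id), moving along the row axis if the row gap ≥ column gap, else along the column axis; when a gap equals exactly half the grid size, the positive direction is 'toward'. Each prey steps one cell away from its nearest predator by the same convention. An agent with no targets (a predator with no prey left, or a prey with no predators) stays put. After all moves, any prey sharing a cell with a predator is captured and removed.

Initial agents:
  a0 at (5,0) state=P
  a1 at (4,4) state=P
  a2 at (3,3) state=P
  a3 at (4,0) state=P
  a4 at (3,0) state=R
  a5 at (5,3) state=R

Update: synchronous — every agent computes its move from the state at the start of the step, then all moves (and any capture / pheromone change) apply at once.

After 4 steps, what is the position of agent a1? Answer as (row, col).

t=1: a0@(4,0):P a1@(5,4):P a2@(4,3):P a3@(3,0):P a4@(2,0):R a5@(0,3):R
t=2: a0@(3,0):P a1@(0,4):P a2@(5,3):P a3@(2,0):P a4@(1,0):R a5@(1,3):R
t=3: a0@(2,0):P a1@(1,4):P a2@(0,3):P a3@(1,0):P a4@(0,0):R a5@(2,3):R
t=4: a0@(1,0):P a1@(2,4):P a2@(1,3):P a3@(0,0):P a4@(5,0):R a5@(3,3):R

(2, 4)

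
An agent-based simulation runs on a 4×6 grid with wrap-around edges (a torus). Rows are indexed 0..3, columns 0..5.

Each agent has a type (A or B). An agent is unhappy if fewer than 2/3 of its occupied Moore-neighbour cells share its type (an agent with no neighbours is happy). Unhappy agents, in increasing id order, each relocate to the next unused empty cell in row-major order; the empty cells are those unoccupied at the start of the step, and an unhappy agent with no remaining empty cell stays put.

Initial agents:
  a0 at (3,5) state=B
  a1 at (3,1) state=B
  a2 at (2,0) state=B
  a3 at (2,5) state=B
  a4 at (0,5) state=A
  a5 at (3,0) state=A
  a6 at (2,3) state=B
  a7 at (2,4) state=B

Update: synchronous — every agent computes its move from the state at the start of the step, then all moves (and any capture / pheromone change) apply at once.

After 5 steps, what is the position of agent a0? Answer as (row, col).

(0, 1)

t=1: a0@(0,0):B a1@(0,1):B a2@(2,0):B a3@(2,5):B a4@(0,2):A a5@(0,3):A a6@(2,3):B a7@(2,4):B
t=2: a0@(0,0):B a1@(0,4):B a2@(2,0):B a3@(2,5):B a4@(0,5):A a5@(0,3):A a6@(2,3):B a7@(2,4):B
t=3: a0@(0,1):B a1@(0,2):B a2@(2,0):B a3@(2,5):B a4@(1,0):A a5@(1,1):A a6@(2,3):B a7@(2,4):B
t=4: a0@(0,0):B a1@(0,3):B a2@(0,4):B a3@(2,5):B a4@(0,5):A a5@(1,2):A a6@(2,3):B a7@(2,4):B
t=5: a0@(0,1):B a1@(0,2):B a2@(1,0):B a3@(2,5):B a4@(1,1):A a5@(1,3):A a6@(1,4):B a7@(2,4):B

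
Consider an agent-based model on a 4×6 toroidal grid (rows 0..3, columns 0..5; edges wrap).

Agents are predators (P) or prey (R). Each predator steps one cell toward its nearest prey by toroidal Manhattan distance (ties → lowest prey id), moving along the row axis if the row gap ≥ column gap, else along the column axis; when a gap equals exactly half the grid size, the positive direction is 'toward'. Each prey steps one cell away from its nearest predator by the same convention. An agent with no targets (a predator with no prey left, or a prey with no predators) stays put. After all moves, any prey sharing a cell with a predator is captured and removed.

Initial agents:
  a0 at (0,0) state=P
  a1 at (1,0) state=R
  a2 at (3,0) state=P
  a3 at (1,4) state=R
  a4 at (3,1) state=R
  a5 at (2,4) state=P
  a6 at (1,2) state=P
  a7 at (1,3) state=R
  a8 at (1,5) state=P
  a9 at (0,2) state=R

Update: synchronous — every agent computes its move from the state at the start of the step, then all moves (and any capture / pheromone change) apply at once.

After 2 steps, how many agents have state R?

4

t=1: a0@(1,0):P a1@(2,0):R a2@(3,1):P a3@(0,4):R a4@(3,2):R a5@(1,4):P a6@(1,3):P a8@(1,0):P a9@(3,2):R
t=2: a0@(2,0):P a1@(3,0):R a2@(3,2):P a3@(3,4):R a4@(3,3):R a5@(0,4):P a6@(0,3):P a8@(2,0):P a9@(3,3):R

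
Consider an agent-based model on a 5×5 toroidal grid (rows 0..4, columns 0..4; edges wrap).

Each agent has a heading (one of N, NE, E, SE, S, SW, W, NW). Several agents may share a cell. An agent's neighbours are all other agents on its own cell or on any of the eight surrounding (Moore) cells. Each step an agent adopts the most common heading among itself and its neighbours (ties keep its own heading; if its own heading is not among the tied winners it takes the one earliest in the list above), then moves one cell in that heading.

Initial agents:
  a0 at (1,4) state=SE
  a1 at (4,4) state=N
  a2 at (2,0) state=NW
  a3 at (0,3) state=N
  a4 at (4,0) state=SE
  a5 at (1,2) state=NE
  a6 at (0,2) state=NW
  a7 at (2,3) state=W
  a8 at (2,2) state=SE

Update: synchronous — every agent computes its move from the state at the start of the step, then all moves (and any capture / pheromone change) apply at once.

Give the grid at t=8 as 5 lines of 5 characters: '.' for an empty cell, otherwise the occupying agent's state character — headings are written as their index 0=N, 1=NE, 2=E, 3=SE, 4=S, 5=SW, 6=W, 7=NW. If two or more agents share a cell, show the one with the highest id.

t=1: a0@(2,0):SE a1@(3,4):N a2@(1,4):NW a3@(4,3):N a4@(0,1):SE a5@(0,3):NE a6@(4,1):NW a7@(3,4):SE a8@(3,3):SE
t=2: a0@(3,1):SE a1@(4,0):SE a2@(0,3):NW a3@(3,3):N a4@(1,2):SE a5@(4,4):NE a6@(3,0):NW a7@(4,0):SE a8@(4,4):SE
t=3: a0@(4,2):SE a1@(0,1):SE a2@(1,4):SE a3@(2,3):N a4@(2,3):SE a5@(0,0):SE a6@(4,1):SE a7@(0,1):SE a8@(0,0):SE
t=4: a0@(0,3):SE a1@(1,2):SE a2@(2,0):SE a3@(3,4):SE a4@(3,4):SE a5@(1,1):SE a6@(0,2):SE a7@(1,2):SE a8@(1,1):SE
t=5: a0@(1,4):SE a1@(2,3):SE a2@(3,1):SE a3@(4,0):SE a4@(4,0):SE a5@(2,2):SE a6@(1,3):SE a7@(2,3):SE a8@(2,2):SE
t=6: a0@(2,0):SE a1@(3,4):SE a2@(4,2):SE a3@(0,1):SE a4@(0,1):SE a5@(3,3):SE a6@(2,4):SE a7@(3,4):SE a8@(3,3):SE
t=7: a0@(3,1):SE a1@(4,0):SE a2@(0,3):SE a3@(1,2):SE a4@(1,2):SE a5@(4,4):SE a6@(3,0):SE a7@(4,0):SE a8@(4,4):SE
t=8: a0@(4,2):SE a1@(0,1):SE a2@(1,4):SE a3@(2,3):SE a4@(2,3):SE a5@(0,0):SE a6@(4,1):SE a7@(0,1):SE a8@(0,0):SE

33...
....3
...3.
.....
.33..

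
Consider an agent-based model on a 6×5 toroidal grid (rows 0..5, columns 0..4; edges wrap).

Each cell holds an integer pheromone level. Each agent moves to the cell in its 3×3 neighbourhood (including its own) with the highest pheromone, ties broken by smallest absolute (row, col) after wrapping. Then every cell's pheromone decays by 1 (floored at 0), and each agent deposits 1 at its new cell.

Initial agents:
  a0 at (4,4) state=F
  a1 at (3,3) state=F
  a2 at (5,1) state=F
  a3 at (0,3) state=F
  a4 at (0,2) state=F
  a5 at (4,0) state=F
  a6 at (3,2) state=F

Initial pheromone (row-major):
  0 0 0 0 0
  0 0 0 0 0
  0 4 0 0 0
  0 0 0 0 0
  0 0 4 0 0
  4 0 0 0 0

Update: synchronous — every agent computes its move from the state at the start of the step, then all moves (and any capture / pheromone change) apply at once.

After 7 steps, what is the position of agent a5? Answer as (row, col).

t=1: a0@(5,0) a1@(4,2) a2@(4,2) a3@(0,2) a4@(0,1) a5@(5,0) a6@(2,1) | pheromone: 0 1 1 0 0 / 0 0 0 0 0 / 0 4 0 0 0 / 0 0 0 0 0 / 0 0 5 0 0 / 5 0 0 0 0
t=2: a0@(5,0) a1@(4,2) a2@(4,2) a3@(0,1) a4@(5,0) a5@(5,0) a6@(2,1) | pheromone: 0 1 0 0 0 / 0 0 0 0 0 / 0 4 0 0 0 / 0 0 0 0 0 / 0 0 6 0 0 / 7 0 0 0 0
t=3: a0@(5,0) a1@(4,2) a2@(4,2) a3@(5,0) a4@(5,0) a5@(5,0) a6@(2,1) | pheromone: 0 0 0 0 0 / 0 0 0 0 0 / 0 4 0 0 0 / 0 0 0 0 0 / 0 0 7 0 0 / 10 0 0 0 0
t=4: a0@(5,0) a1@(4,2) a2@(4,2) a3@(5,0) a4@(5,0) a5@(5,0) a6@(2,1) | pheromone: 0 0 0 0 0 / 0 0 0 0 0 / 0 4 0 0 0 / 0 0 0 0 0 / 0 0 8 0 0 / 13 0 0 0 0
t=5: a0@(5,0) a1@(4,2) a2@(4,2) a3@(5,0) a4@(5,0) a5@(5,0) a6@(2,1) | pheromone: 0 0 0 0 0 / 0 0 0 0 0 / 0 4 0 0 0 / 0 0 0 0 0 / 0 0 9 0 0 / 16 0 0 0 0
t=6: a0@(5,0) a1@(4,2) a2@(4,2) a3@(5,0) a4@(5,0) a5@(5,0) a6@(2,1) | pheromone: 0 0 0 0 0 / 0 0 0 0 0 / 0 4 0 0 0 / 0 0 0 0 0 / 0 0 10 0 0 / 19 0 0 0 0
t=7: a0@(5,0) a1@(4,2) a2@(4,2) a3@(5,0) a4@(5,0) a5@(5,0) a6@(2,1) | pheromone: 0 0 0 0 0 / 0 0 0 0 0 / 0 4 0 0 0 / 0 0 0 0 0 / 0 0 11 0 0 / 22 0 0 0 0

(5, 0)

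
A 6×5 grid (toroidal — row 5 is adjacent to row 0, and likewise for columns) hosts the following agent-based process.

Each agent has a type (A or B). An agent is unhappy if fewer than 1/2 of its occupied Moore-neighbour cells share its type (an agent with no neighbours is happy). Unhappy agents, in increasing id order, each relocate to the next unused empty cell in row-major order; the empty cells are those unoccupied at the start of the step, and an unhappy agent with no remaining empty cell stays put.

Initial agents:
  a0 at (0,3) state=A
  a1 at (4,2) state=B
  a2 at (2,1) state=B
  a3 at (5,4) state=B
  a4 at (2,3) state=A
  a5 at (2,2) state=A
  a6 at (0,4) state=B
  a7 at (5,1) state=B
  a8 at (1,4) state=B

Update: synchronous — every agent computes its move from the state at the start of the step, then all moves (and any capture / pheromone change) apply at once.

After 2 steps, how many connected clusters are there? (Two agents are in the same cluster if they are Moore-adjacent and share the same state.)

4

t=1: a0@(0,0):A a1@(4,2):B a2@(0,1):B a3@(5,4):B a4@(2,3):A a5@(2,2):A a6@(0,4):B a7@(5,1):B a8@(0,2):B
t=2: a0@(0,3):A a1@(4,2):B a2@(0,1):B a3@(5,4):B a4@(2,3):A a5@(2,2):A a6@(0,4):B a7@(5,1):B a8@(0,2):B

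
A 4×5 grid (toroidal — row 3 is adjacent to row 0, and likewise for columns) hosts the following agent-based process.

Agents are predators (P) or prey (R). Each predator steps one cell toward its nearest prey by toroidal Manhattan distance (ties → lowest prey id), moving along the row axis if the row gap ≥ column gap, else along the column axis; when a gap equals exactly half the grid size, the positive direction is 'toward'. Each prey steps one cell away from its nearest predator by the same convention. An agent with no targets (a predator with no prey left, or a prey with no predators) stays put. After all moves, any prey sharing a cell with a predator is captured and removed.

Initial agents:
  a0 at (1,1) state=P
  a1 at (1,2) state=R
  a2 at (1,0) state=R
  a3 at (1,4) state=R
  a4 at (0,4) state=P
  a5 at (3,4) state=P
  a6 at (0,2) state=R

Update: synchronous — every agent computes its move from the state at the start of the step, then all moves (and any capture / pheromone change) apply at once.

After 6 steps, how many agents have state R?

1

t=1: a0@(1,2):P a1@(1,3):R a3@(2,4):R a4@(1,4):P a5@(0,4):P a6@(3,2):R
t=2: a0@(1,3):P a3@(3,4):R a4@(1,3):P a5@(1,4):P a6@(2,2):R
t=3: a0@(2,3):P a4@(2,3):P a5@(2,4):P a6@(3,2):R
t=4: a0@(3,3):P a4@(3,3):P a5@(2,3):P a6@(0,2):R
t=5: a0@(0,3):P a4@(0,3):P a5@(3,3):P a6@(1,2):R
t=6: a0@(1,3):P a4@(1,3):P a5@(0,3):P a6@(2,2):R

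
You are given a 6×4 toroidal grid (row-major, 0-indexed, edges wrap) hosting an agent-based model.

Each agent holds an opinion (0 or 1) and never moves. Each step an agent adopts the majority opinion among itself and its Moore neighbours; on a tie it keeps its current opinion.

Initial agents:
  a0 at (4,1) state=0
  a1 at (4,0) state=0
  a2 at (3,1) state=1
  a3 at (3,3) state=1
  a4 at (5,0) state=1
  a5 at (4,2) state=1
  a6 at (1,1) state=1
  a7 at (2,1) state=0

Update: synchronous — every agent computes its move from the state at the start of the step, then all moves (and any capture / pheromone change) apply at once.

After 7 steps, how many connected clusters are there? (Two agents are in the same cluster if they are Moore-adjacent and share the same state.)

t=1: a0@(4,1):1 a1@(4,0):1 a2@(3,1):0 a3@(3,3):1 a4@(5,0):0 a5@(4,2):1 a6@(1,1):1 a7@(2,1):1
t=2: a0@(4,1):1 a1@(4,0):1 a2@(3,1):1 a3@(3,3):1 a4@(5,0):1 a5@(4,2):1 a6@(1,1):1 a7@(2,1):1
t=3: (unchanged — steady state)

1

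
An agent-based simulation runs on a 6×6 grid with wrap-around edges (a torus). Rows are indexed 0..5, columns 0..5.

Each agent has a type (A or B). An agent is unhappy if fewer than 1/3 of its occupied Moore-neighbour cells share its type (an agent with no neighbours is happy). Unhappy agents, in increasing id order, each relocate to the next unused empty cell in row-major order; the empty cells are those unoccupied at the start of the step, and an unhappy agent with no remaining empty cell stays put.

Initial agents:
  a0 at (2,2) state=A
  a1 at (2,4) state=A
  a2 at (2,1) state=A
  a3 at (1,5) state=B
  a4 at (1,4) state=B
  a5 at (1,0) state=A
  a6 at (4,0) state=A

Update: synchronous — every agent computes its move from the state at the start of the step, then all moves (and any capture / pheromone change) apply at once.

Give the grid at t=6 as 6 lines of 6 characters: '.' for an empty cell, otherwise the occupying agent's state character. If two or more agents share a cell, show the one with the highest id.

t=1: a0@(2,2):A a1@(0,0):A a2@(2,1):A a3@(1,5):B a4@(1,4):B a5@(1,0):A a6@(4,0):A
t=2: (unchanged — steady state)

A.....
A...BB
.AA...
......
A.....
......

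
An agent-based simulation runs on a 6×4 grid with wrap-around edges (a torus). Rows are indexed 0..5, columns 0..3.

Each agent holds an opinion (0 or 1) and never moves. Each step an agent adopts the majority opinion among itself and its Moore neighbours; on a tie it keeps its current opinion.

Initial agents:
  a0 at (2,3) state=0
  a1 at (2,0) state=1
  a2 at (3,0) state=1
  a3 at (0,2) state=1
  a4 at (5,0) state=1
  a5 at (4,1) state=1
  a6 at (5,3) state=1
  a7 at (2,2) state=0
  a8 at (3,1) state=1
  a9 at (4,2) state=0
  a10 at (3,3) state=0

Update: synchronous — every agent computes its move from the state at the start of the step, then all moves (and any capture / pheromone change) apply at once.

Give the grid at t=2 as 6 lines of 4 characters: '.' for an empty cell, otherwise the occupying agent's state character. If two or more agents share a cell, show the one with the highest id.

..1.
....
1.00
11.0
.11.
1..1

t=1: a0@(2,3):0 a1@(2,0):1 a2@(3,0):1 a3@(0,2):1 a4@(5,0):1 a5@(4,1):1 a6@(5,3):1 a7@(2,2):0 a8@(3,1):1 a9@(4,2):1 a10@(3,3):0
t=2: (unchanged — steady state)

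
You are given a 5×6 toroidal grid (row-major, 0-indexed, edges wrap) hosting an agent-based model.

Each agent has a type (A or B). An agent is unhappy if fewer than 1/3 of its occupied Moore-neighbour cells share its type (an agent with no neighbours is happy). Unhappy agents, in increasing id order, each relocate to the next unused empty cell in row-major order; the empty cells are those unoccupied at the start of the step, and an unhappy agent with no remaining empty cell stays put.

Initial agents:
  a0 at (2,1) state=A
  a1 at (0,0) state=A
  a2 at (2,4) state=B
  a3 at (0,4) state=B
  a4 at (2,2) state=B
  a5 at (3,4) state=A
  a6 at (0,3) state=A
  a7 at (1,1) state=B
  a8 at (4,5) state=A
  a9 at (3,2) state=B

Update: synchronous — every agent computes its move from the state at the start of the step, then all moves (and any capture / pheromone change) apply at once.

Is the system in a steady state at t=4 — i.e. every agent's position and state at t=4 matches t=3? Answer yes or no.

yes

t=1: a0@(0,1):A a1@(0,0):A a2@(0,2):B a3@(0,5):B a4@(2,2):B a5@(3,4):A a6@(1,0):A a7@(1,1):B a8@(4,5):A a9@(3,2):B
t=2: a0@(0,1):A a1@(0,0):A a2@(0,2):B a3@(0,3):B a4@(2,2):B a5@(3,4):A a6@(1,0):A a7@(1,1):B a8@(4,5):A a9@(3,2):B
t=3: (unchanged — steady state)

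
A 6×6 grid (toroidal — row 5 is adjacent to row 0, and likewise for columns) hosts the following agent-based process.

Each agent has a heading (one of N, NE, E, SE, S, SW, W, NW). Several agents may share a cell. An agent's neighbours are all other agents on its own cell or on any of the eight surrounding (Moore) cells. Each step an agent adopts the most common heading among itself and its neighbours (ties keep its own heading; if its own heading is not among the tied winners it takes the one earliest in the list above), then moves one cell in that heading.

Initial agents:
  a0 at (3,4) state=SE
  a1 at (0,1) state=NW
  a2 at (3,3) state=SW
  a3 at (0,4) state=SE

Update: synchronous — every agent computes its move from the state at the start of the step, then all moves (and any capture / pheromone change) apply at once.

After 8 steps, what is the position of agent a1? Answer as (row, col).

(4, 5)

t=1: a0@(4,5):SE a1@(5,0):NW a2@(4,2):SW a3@(1,5):SE
t=2: a0@(5,0):SE a1@(4,5):NW a2@(5,1):SW a3@(2,0):SE
t=3: a0@(0,1):SE a1@(3,4):NW a2@(0,0):SW a3@(3,1):SE
t=4: a0@(1,2):SE a1@(2,3):NW a2@(1,5):SW a3@(4,2):SE
t=5: a0@(2,3):SE a1@(1,2):NW a2@(2,4):SW a3@(5,3):SE
t=6: a0@(3,4):SE a1@(0,1):NW a2@(3,3):SW a3@(0,4):SE
t=7: a0@(4,5):SE a1@(5,0):NW a2@(4,2):SW a3@(1,5):SE
t=8: a0@(5,0):SE a1@(4,5):NW a2@(5,1):SW a3@(2,0):SE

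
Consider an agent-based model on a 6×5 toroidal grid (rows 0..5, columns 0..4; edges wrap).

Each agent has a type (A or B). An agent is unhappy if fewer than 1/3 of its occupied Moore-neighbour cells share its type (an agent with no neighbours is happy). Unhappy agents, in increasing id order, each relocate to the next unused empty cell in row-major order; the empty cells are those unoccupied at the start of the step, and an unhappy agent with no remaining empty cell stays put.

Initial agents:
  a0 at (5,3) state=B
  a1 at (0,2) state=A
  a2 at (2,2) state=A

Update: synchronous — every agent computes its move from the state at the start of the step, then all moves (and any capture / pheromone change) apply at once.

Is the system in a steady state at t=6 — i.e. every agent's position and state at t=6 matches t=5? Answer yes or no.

no

t=1: a0@(0,0):B a1@(0,1):A a2@(2,2):A
t=2: a0@(0,2):B a1@(0,3):A a2@(2,2):A
t=3: a0@(0,0):B a1@(0,1):A a2@(2,2):A
t=4: a0@(0,2):B a1@(0,3):A a2@(2,2):A
t=5: a0@(0,0):B a1@(0,1):A a2@(2,2):A
t=6: a0@(0,2):B a1@(0,3):A a2@(2,2):A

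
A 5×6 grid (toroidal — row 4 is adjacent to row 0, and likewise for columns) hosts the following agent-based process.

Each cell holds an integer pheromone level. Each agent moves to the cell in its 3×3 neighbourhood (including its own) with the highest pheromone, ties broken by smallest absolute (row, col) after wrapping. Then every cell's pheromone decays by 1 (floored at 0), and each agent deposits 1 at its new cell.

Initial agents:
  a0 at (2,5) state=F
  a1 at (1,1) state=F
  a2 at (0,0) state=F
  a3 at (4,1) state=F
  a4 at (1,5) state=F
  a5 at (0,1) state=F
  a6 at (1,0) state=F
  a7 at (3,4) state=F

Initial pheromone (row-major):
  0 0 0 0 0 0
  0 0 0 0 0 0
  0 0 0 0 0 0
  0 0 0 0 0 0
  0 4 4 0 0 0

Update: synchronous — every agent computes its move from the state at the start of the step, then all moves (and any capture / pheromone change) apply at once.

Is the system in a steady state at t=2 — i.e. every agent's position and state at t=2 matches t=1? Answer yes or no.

t=1: a0@(1,0) a1@(0,0) a2@(4,1) a3@(4,1) a4@(0,0) a5@(4,1) a6@(0,0) a7@(2,3) | pheromone: 3 0 0 0 0 0 / 1 0 0 0 0 0 / 0 0 0 1 0 0 / 0 0 0 0 0 0 / 0 6 3 0 0 0
t=2: a0@(0,0) a1@(4,1) a2@(4,1) a3@(4,1) a4@(4,1) a5@(4,1) a6@(4,1) a7@(2,3) | pheromone: 3 0 0 0 0 0 / 0 0 0 0 0 0 / 0 0 0 1 0 0 / 0 0 0 0 0 0 / 0 11 2 0 0 0

no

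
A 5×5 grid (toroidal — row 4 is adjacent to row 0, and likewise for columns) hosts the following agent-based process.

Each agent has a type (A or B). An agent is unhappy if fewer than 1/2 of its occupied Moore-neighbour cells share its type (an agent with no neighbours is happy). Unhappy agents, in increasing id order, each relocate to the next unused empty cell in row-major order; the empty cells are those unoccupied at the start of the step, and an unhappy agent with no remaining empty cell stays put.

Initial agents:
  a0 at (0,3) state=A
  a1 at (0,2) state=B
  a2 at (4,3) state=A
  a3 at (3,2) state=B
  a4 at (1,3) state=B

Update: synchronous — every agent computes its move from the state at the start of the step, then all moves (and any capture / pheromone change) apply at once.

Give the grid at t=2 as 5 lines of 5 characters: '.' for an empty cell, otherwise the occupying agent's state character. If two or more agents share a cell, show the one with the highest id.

.BAA.
.BB..
.....
.....
.....

t=1: a0@(0,0):A a1@(0,1):B a2@(0,4):A a3@(1,0):B a4@(1,3):B
t=2: a0@(0,2):A a1@(0,1):B a2@(0,3):A a3@(1,1):B a4@(1,2):B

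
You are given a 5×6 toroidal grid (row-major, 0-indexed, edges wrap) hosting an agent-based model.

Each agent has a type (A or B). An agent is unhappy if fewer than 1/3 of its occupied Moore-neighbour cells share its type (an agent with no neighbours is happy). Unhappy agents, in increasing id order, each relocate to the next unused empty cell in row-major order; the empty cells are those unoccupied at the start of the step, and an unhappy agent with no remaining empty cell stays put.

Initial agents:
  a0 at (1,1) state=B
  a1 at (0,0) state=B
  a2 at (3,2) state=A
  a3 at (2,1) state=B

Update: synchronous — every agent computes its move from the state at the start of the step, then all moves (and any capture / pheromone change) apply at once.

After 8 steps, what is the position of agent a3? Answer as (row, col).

(2, 1)

t=1: a0@(1,1):B a1@(0,0):B a2@(0,1):A a3@(2,1):B
t=2: a0@(1,1):B a1@(0,0):B a2@(0,2):A a3@(2,1):B
t=3: a0@(1,1):B a1@(0,0):B a2@(0,1):A a3@(2,1):B
t=4: a0@(1,1):B a1@(0,0):B a2@(0,2):A a3@(2,1):B
t=5: a0@(1,1):B a1@(0,0):B a2@(0,1):A a3@(2,1):B
t=6: a0@(1,1):B a1@(0,0):B a2@(0,2):A a3@(2,1):B
t=7: a0@(1,1):B a1@(0,0):B a2@(0,1):A a3@(2,1):B
t=8: a0@(1,1):B a1@(0,0):B a2@(0,2):A a3@(2,1):B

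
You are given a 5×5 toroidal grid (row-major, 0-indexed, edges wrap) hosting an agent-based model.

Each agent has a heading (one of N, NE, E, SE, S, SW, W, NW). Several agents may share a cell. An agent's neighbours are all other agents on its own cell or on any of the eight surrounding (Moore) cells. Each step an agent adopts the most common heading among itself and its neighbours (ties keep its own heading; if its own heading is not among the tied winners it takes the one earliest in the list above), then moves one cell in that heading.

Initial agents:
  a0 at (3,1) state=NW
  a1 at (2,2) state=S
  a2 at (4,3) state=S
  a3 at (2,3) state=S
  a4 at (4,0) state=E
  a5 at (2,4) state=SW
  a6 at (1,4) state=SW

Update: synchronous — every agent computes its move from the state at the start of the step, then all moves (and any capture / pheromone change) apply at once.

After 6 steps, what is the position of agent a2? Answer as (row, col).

t=1: a0@(2,0):NW a1@(3,2):S a2@(0,3):S a3@(3,3):S a4@(4,1):E a5@(3,3):SW a6@(2,3):SW
t=2: a0@(1,4):NW a1@(4,2):S a2@(1,3):S a3@(4,3):S a4@(4,2):E a5@(4,2):SW a6@(3,2):SW
t=3: a0@(0,3):NW a1@(0,2):S a2@(2,3):S a3@(0,3):S a4@(0,2):S a5@(0,1):SW a6@(4,1):SW
t=4: a0@(1,3):S a1@(1,2):S a2@(3,3):S a3@(1,3):S a4@(1,2):S a5@(1,0):SW a6@(0,0):SW
t=5: a0@(2,3):S a1@(2,2):S a2@(4,3):S a3@(2,3):S a4@(2,2):S a5@(2,4):SW a6@(1,4):SW
t=6: a0@(3,3):S a1@(3,2):S a2@(0,3):S a3@(3,3):S a4@(3,2):S a5@(3,3):SW a6@(2,3):SW

(0, 3)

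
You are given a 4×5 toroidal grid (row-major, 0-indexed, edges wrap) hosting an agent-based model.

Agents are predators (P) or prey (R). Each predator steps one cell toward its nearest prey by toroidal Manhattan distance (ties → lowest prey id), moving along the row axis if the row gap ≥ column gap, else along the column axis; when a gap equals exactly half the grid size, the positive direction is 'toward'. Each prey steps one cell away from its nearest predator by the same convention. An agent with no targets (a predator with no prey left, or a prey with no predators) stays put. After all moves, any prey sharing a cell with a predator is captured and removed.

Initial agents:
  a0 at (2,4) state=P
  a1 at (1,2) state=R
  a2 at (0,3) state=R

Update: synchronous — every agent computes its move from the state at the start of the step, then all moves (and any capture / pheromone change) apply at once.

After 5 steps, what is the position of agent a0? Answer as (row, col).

t=1: a0@(2,3):P a1@(1,1):R a2@(3,3):R
t=2: a0@(3,3):P a1@(1,0):R a2@(0,3):R
t=3: a0@(0,3):P a1@(0,0):R a2@(1,3):R
t=4: a0@(1,3):P a1@(0,1):R a2@(2,3):R
t=5: a0@(2,3):P a1@(0,0):R a2@(3,3):R

(2, 3)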